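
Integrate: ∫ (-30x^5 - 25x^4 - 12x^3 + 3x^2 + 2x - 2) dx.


Reverse power rule on each term:
  ∫ -30x^5 dx = -5x^6
  ∫ -25x^4 dx = -5x^5
  ∫ -12x^3 dx = -3x^4
  ∫ 3x^2 dx = x^3
  ∫ 2x dx = x^2
  ∫ -2 dx = -2x
F(x) = -5x^6 - 5x^5 - 3x^4 + x^3 + x^2 - 2x + C


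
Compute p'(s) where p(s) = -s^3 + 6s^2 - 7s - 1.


Apply the power rule term by term:
  d/ds(-s^3) = -3s^2
  d/ds(6s^2) = 12s
  d/ds(-7s) = -7
  d/ds(-1) = 0
p'(s) = -3s^2 + 12s - 7


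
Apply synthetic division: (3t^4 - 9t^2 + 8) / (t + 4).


Synthetic division with c = -4. Coefficients: 3, 0, -9, 0, 8
Bring down 3.
  3 * -4 = -12; -12 + 0 = -12
  -12 * -4 = 48; 48 - 9 = 39
  39 * -4 = -156; -156 + 0 = -156
  -156 * -4 = 624; 624 + 8 = 632
Quotient: 3t^3 - 12t^2 + 39t - 156, Remainder: 632


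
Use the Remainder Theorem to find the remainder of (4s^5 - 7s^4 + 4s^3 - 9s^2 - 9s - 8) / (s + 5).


By the Remainder Theorem, the remainder equals p(-5):
  4*(-5)^5 = -12500
  -7*(-5)^4 = -4375
  4*(-5)^3 = -500
  -9*(-5)^2 = -225
  -9*(-5)^1 = 45
  constant: -8
Sum: -12500 - 4375 - 500 - 225 + 45 - 8 = -17563


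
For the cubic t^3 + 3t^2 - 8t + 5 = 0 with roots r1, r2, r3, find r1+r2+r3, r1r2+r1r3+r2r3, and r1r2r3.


Monic cubic t^3+bt^2+ct+d=0: sum=-b, pairwise sum=c, product=-d.
b=3, c=-8, d=5
r1+r2+r3 = -3
r1r2+r1r3+r2r3 = -8
r1r2r3 = -5


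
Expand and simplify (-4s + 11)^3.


Expand (-4s + 11)^3 by repeated multiplication:
  (-4s + 11)^2 = 16s^2 - 88s + 121
= -64s^3 + 528s^2 - 1452s + 1331


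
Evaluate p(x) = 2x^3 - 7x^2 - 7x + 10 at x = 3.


Using direct substitution:
  2 * (3)^3 = 54
  -7 * (3)^2 = -63
  -7 * (3)^1 = -21
  constant: 10
Sum = 54 - 63 - 21 + 10 = -20


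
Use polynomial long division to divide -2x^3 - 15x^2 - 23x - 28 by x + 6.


(-2x^3 - 15x^2 - 23x - 28) / (x + 6)
Step 1: -2x^2 * (x + 6) = -2x^3 - 12x^2; subtract.
Step 2: -3x * (x + 6) = -3x^2 - 18x; subtract.
Step 3: -5 * (x + 6) = -5x - 30; subtract.
Quotient: -2x^2 - 3x - 5, Remainder: 2


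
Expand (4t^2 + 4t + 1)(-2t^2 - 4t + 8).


Distribute each term of the first polynomial:
  (4t^2)(-2t^2 - 4t + 8) = -8t^4 - 16t^3 + 32t^2
  (4t)(-2t^2 - 4t + 8) = -8t^3 - 16t^2 + 32t
  (1)(-2t^2 - 4t + 8) = -2t^2 - 4t + 8
Sum: -8t^4 - 24t^3 + 14t^2 + 28t + 8


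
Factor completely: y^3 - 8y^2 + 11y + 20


Try integer roots (divisors of 20). y=-1: p(-1)=0.
Divide out (y + 1): quotient is y^2 - 9y + 20.
Factor the quadratic: (y - 4)(y - 5)
Result: (y + 1)(y - 4)(y - 5)


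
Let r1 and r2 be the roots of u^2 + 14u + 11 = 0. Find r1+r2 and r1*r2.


For au^2+bu+c=0: sum = -b/a, product = c/a.
a=1, b=14, c=11
Sum = -(14)/1 = -14
Product = (11)/1 = 11


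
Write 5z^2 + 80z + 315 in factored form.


Roots satisfy r1 + r2 = -b/a = -16 and r1*r2 = c/a = 63.
So r1 = -7, r2 = -9.
5z^2 + 80z + 315 = 5(z - r1)(z - r2) = 5(z + 7)(z + 9)


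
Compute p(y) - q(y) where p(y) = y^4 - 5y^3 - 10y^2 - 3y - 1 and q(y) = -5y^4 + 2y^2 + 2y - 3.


Distribute the minus sign:
  (y^4 - 5y^3 - 10y^2 - 3y - 1)
- (-5y^4 + 2y^2 + 2y - 3)
Negate second polynomial: 5y^4 - 2y^2 - 2y + 3
Add: 6y^4 - 5y^3 - 12y^2 - 5y + 2


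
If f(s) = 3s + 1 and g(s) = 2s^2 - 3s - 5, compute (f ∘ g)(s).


Substitute g(s) into f:
f(g(s)) = 3*(2s^2 - 3s - 5) + 1
Expand and combine: 6s^2 - 9s - 14


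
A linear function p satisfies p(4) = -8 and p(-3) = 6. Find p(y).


p(y) = my + b. Using p(4)=-8, p(-3)=6:
m = (-8 - 6)/(4 + 3) = -14/7 = -2
b = -8 - m*(4) = -8 + 8 = 0
p(y) = -2y


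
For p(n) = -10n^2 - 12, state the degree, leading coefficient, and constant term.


Highest power of n is 2, with coefficient -10. Constant term is -12.
Degree = 2, leading coefficient = -10, constant term = -12


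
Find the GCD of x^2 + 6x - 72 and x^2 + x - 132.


Factor each:
  x^2 + 6x - 72 = (x + 12)(x - 6)
  x^2 + x - 132 = (x + 12)(x - 11)
Common monic factor: x + 12


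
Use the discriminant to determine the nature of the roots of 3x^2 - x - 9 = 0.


D = b^2 - 4ac = (-1)^2 - 4(3)(-9) = 1 + 108 = 109
Since D > 0: two distinct irrational roots


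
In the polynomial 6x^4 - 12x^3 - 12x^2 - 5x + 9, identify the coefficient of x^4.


Read off the coefficient of x^4: 6


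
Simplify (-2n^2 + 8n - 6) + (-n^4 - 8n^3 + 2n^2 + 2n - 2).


Align terms by degree and add:
  -2n^2 + 8n - 6
  -n^4 - 8n^3 + 2n^2 + 2n - 2
= -n^4 - 8n^3 + 10n - 8


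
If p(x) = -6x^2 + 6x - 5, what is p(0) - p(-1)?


p(0) = -5
p(-1) = -17
p(0) - p(-1) = -5 + 17 = 12


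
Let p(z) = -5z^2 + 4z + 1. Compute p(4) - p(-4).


p(4) = -63
p(-4) = -95
p(4) - p(-4) = -63 + 95 = 32


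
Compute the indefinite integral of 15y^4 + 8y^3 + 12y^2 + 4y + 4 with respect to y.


Reverse power rule on each term:
  ∫ 15y^4 dy = 3y^5
  ∫ 8y^3 dy = 2y^4
  ∫ 12y^2 dy = 4y^3
  ∫ 4y dy = 2y^2
  ∫ 4 dy = 4y
F(y) = 3y^5 + 2y^4 + 4y^3 + 2y^2 + 4y + C


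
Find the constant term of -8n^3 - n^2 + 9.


Read off the constant term: 9


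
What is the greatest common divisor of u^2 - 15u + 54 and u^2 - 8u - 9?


Factor each:
  u^2 - 15u + 54 = (u - 9)(u - 6)
  u^2 - 8u - 9 = (u - 9)(u + 1)
Common monic factor: u - 9


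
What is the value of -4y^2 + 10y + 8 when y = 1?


Using direct substitution:
  -4 * (1)^2 = -4
  10 * (1)^1 = 10
  constant: 8
Sum = -4 + 10 + 8 = 14


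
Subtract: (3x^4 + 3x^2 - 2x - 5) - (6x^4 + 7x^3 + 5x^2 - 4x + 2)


Distribute the minus sign:
  (3x^4 + 3x^2 - 2x - 5)
- (6x^4 + 7x^3 + 5x^2 - 4x + 2)
Negate second polynomial: -6x^4 - 7x^3 - 5x^2 + 4x - 2
Add: -3x^4 - 7x^3 - 2x^2 + 2x - 7


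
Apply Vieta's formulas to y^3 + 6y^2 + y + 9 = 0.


Monic cubic y^3+by^2+cy+d=0: sum=-b, pairwise sum=c, product=-d.
b=6, c=1, d=9
r1+r2+r3 = -6
r1r2+r1r3+r2r3 = 1
r1r2r3 = -9


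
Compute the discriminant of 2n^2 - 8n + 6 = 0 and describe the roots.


D = b^2 - 4ac = (-8)^2 - 4(2)(6) = 64 - 48 = 16
Since D > 0: two distinct rational roots


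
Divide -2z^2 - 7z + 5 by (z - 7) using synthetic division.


Synthetic division with c = 7. Coefficients: -2, -7, 5
Bring down -2.
  -2 * 7 = -14; -14 - 7 = -21
  -21 * 7 = -147; -147 + 5 = -142
Quotient: -2z - 21, Remainder: -142


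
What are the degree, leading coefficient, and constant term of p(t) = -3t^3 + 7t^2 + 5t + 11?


Highest power of t is 3, with coefficient -3. Constant term is 11.
Degree = 3, leading coefficient = -3, constant term = 11


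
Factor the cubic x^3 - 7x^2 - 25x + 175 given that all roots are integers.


Try integer roots (divisors of 175). x=7: p(7)=0.
Divide out (x - 7): quotient is x^2 - 25.
Factor the quadratic: (x + 5)(x - 5)
Result: (x - 7)(x + 5)(x - 5)


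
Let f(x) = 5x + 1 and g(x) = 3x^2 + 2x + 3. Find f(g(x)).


Substitute g(x) into f:
f(g(x)) = 5*(3x^2 + 2x + 3) + 1
Expand and combine: 15x^2 + 10x + 16


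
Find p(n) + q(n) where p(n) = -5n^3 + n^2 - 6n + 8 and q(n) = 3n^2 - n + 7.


Align terms by degree and add:
  -5n^3 + n^2 - 6n + 8
+ 3n^2 - n + 7
= -5n^3 + 4n^2 - 7n + 15


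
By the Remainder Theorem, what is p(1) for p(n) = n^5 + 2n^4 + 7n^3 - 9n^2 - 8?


By the Remainder Theorem, the remainder equals p(1):
  1*(1)^5 = 1
  2*(1)^4 = 2
  7*(1)^3 = 7
  -9*(1)^2 = -9
  0*(1)^1 = 0
  constant: -8
Sum: 1 + 2 + 7 - 9 + 0 - 8 = -7


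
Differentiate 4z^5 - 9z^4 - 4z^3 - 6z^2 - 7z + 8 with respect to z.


Apply the power rule term by term:
  d/dz(4z^5) = 20z^4
  d/dz(-9z^4) = -36z^3
  d/dz(-4z^3) = -12z^2
  d/dz(-6z^2) = -12z
  d/dz(-7z) = -7
  d/dz(8) = 0
p'(z) = 20z^4 - 36z^3 - 12z^2 - 12z - 7


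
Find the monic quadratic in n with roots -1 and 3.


p(n) = (n + 1)(n - 3)
Expand: n^2 - 2n - 3


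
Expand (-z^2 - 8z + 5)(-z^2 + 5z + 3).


Distribute each term of the first polynomial:
  (-z^2)(-z^2 + 5z + 3) = z^4 - 5z^3 - 3z^2
  (-8z)(-z^2 + 5z + 3) = 8z^3 - 40z^2 - 24z
  (5)(-z^2 + 5z + 3) = -5z^2 + 25z + 15
Sum: z^4 + 3z^3 - 48z^2 + z + 15


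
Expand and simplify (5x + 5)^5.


Expand (5x + 5)^5 by repeated multiplication:
  (5x + 5)^2 = 25x^2 + 50x + 25
  (5x + 5)^3 = 125x^3 + 375x^2 + 375x + 125
  (5x + 5)^4 = 625x^4 + 2500x^3 + 3750x^2 + 2500x + 625
= 3125x^5 + 15625x^4 + 31250x^3 + 31250x^2 + 15625x + 3125


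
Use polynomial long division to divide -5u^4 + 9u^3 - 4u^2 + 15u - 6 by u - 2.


(-5u^4 + 9u^3 - 4u^2 + 15u - 6) / (u - 2)
Step 1: -5u^3 * (u - 2) = -5u^4 + 10u^3; subtract.
Step 2: -u^2 * (u - 2) = -u^3 + 2u^2; subtract.
Step 3: -6u * (u - 2) = -6u^2 + 12u; subtract.
Step 4: 3 * (u - 2) = 3u - 6; subtract.
Quotient: -5u^3 - u^2 - 6u + 3, Remainder: 0


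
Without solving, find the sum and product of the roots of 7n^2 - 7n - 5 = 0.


For an^2+bn+c=0: sum = -b/a, product = c/a.
a=7, b=-7, c=-5
Sum = -(-7)/7 = 1
Product = (-5)/7 = -5/7


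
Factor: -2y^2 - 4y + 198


Roots satisfy r1 + r2 = -b/a = -2 and r1*r2 = c/a = -99.
So r1 = 9, r2 = -11.
-2y^2 - 4y + 198 = -2(y - r1)(y - r2) = -2(y - 9)(y + 11)


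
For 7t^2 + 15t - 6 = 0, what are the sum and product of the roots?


For at^2+bt+c=0: sum = -b/a, product = c/a.
a=7, b=15, c=-6
Sum = -(15)/7 = -15/7
Product = (-6)/7 = -6/7


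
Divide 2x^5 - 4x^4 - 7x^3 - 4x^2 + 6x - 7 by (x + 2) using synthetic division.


Synthetic division with c = -2. Coefficients: 2, -4, -7, -4, 6, -7
Bring down 2.
  2 * -2 = -4; -4 - 4 = -8
  -8 * -2 = 16; 16 - 7 = 9
  9 * -2 = -18; -18 - 4 = -22
  -22 * -2 = 44; 44 + 6 = 50
  50 * -2 = -100; -100 - 7 = -107
Quotient: 2x^4 - 8x^3 + 9x^2 - 22x + 50, Remainder: -107


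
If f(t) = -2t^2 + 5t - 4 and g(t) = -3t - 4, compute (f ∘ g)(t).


Substitute g(t) into f:
f(g(t)) = -2*(-3t - 4)^2 + 5*(-3t - 4) + (-4)
(-3t - 4)^2 = 9t^2 + 24t + 16
Expand and combine: -18t^2 - 63t - 56


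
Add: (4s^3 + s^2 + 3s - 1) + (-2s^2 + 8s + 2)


Align terms by degree and add:
  4s^3 + s^2 + 3s - 1
  -2s^2 + 8s + 2
= 4s^3 - s^2 + 11s + 1


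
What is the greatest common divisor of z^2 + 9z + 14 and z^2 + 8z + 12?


Factor each:
  z^2 + 9z + 14 = (z + 2)(z + 7)
  z^2 + 8z + 12 = (z + 2)(z + 6)
Common monic factor: z + 2


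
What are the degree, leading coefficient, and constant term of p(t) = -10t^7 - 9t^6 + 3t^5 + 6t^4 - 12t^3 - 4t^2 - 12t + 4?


Highest power of t is 7, with coefficient -10. Constant term is 4.
Degree = 7, leading coefficient = -10, constant term = 4


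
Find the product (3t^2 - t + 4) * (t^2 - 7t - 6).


Distribute each term of the first polynomial:
  (3t^2)(t^2 - 7t - 6) = 3t^4 - 21t^3 - 18t^2
  (-t)(t^2 - 7t - 6) = -t^3 + 7t^2 + 6t
  (4)(t^2 - 7t - 6) = 4t^2 - 28t - 24
Sum: 3t^4 - 22t^3 - 7t^2 - 22t - 24


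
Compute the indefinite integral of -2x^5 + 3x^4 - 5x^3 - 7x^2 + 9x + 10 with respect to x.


Reverse power rule on each term:
  ∫ -2x^5 dx = -(1/3)x^6
  ∫ 3x^4 dx = (3/5)x^5
  ∫ -5x^3 dx = -(5/4)x^4
  ∫ -7x^2 dx = -(7/3)x^3
  ∫ 9x dx = (9/2)x^2
  ∫ 10 dx = 10x
F(x) = -(1/3)x^6 + (3/5)x^5 - (5/4)x^4 - (7/3)x^3 + (9/2)x^2 + 10x + C


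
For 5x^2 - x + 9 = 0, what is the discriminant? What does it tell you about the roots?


D = b^2 - 4ac = (-1)^2 - 4(5)(9) = 1 - 180 = -179
Since D < 0: two complex conjugate roots (no real roots)


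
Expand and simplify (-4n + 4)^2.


Expand (-4n + 4)^2 by repeated multiplication:
= 16n^2 - 32n + 16


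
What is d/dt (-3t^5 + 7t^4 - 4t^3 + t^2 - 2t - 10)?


Apply the power rule term by term:
  d/dt(-3t^5) = -15t^4
  d/dt(7t^4) = 28t^3
  d/dt(-4t^3) = -12t^2
  d/dt(t^2) = 2t
  d/dt(-2t) = -2
  d/dt(-10) = 0
p'(t) = -15t^4 + 28t^3 - 12t^2 + 2t - 2


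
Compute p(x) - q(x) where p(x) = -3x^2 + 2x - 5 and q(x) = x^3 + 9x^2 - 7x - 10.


Distribute the minus sign:
  (-3x^2 + 2x - 5)
- (x^3 + 9x^2 - 7x - 10)
Negate second polynomial: -x^3 - 9x^2 + 7x + 10
Add: -x^3 - 12x^2 + 9x + 5


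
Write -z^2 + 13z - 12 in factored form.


Roots satisfy r1 + r2 = -b/a = 13 and r1*r2 = c/a = 12.
So r1 = 12, r2 = 1.
-z^2 + 13z - 12 = -(z - r1)(z - r2) = -(z - 12)(z - 1)


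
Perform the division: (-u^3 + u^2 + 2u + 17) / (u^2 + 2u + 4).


(-u^3 + u^2 + 2u + 17) / (u^2 + 2u + 4)
Step 1: -u * (u^2 + 2u + 4) = -u^3 - 2u^2 - 4u; subtract.
Step 2: 3 * (u^2 + 2u + 4) = 3u^2 + 6u + 12; subtract.
Quotient: -u + 3, Remainder: 5


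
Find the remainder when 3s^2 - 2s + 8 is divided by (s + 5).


By the Remainder Theorem, the remainder equals p(-5):
  3*(-5)^2 = 75
  -2*(-5)^1 = 10
  constant: 8
Sum: 75 + 10 + 8 = 93


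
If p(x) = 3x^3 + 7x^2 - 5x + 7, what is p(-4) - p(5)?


p(-4) = -53
p(5) = 532
p(-4) - p(5) = -53 - 532 = -585


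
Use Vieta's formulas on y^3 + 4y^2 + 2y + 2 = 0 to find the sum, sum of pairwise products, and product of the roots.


Monic cubic y^3+by^2+cy+d=0: sum=-b, pairwise sum=c, product=-d.
b=4, c=2, d=2
r1+r2+r3 = -4
r1r2+r1r3+r2r3 = 2
r1r2r3 = -2


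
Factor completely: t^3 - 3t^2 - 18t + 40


Try integer roots (divisors of 40). t=5: p(5)=0.
Divide out (t - 5): quotient is t^2 + 2t - 8.
Factor the quadratic: (t + 4)(t - 2)
Result: (t - 5)(t + 4)(t - 2)


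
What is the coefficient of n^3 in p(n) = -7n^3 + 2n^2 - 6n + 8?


Read off the coefficient of n^3: -7


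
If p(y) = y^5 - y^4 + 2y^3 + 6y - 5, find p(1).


Using direct substitution:
  1 * (1)^5 = 1
  -1 * (1)^4 = -1
  2 * (1)^3 = 2
  0 * (1)^2 = 0
  6 * (1)^1 = 6
  constant: -5
Sum = 1 - 1 + 2 + 0 + 6 - 5 = 3


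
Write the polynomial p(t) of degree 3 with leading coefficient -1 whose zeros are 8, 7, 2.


p(t) = -(t - 8)(t - 7)(t - 2)
Expand: -t^3 + 17t^2 - 86t + 112


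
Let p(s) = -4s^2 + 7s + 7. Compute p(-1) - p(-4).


p(-1) = -4
p(-4) = -85
p(-1) - p(-4) = -4 + 85 = 81


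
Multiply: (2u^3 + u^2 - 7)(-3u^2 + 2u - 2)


Distribute each term of the first polynomial:
  (2u^3)(-3u^2 + 2u - 2) = -6u^5 + 4u^4 - 4u^3
  (u^2)(-3u^2 + 2u - 2) = -3u^4 + 2u^3 - 2u^2
  (-7)(-3u^2 + 2u - 2) = 21u^2 - 14u + 14
Sum: -6u^5 + u^4 - 2u^3 + 19u^2 - 14u + 14


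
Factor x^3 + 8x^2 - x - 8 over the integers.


Try integer roots (divisors of -8). x=-1: p(-1)=0.
Divide out (x + 1): quotient is x^2 + 7x - 8.
Factor the quadratic: (x - 1)(x + 8)
Result: (x + 1)(x - 1)(x + 8)


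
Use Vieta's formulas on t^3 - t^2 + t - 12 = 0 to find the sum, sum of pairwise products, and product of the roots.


Monic cubic t^3+bt^2+ct+d=0: sum=-b, pairwise sum=c, product=-d.
b=-1, c=1, d=-12
r1+r2+r3 = 1
r1r2+r1r3+r2r3 = 1
r1r2r3 = 12


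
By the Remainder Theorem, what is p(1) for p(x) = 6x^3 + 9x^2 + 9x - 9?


By the Remainder Theorem, the remainder equals p(1):
  6*(1)^3 = 6
  9*(1)^2 = 9
  9*(1)^1 = 9
  constant: -9
Sum: 6 + 9 + 9 - 9 = 15


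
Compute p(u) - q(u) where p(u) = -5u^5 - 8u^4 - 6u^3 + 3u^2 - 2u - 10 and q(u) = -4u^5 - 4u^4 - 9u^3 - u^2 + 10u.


Distribute the minus sign:
  (-5u^5 - 8u^4 - 6u^3 + 3u^2 - 2u - 10)
- (-4u^5 - 4u^4 - 9u^3 - u^2 + 10u)
Negate second polynomial: 4u^5 + 4u^4 + 9u^3 + u^2 - 10u
Add: -u^5 - 4u^4 + 3u^3 + 4u^2 - 12u - 10


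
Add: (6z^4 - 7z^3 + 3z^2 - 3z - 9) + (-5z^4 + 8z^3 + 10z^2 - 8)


Align terms by degree and add:
  6z^4 - 7z^3 + 3z^2 - 3z - 9
  -5z^4 + 8z^3 + 10z^2 - 8
= z^4 + z^3 + 13z^2 - 3z - 17


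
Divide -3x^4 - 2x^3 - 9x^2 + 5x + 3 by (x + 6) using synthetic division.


Synthetic division with c = -6. Coefficients: -3, -2, -9, 5, 3
Bring down -3.
  -3 * -6 = 18; 18 - 2 = 16
  16 * -6 = -96; -96 - 9 = -105
  -105 * -6 = 630; 630 + 5 = 635
  635 * -6 = -3810; -3810 + 3 = -3807
Quotient: -3x^3 + 16x^2 - 105x + 635, Remainder: -3807


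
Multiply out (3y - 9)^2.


Expand (3y - 9)^2 by repeated multiplication:
= 9y^2 - 54y + 81


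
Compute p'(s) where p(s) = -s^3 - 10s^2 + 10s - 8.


Apply the power rule term by term:
  d/ds(-s^3) = -3s^2
  d/ds(-10s^2) = -20s
  d/ds(10s) = 10
  d/ds(-8) = 0
p'(s) = -3s^2 - 20s + 10


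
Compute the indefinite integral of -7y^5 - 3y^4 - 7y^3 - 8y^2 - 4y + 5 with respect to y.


Reverse power rule on each term:
  ∫ -7y^5 dy = -(7/6)y^6
  ∫ -3y^4 dy = -(3/5)y^5
  ∫ -7y^3 dy = -(7/4)y^4
  ∫ -8y^2 dy = -(8/3)y^3
  ∫ -4y dy = -2y^2
  ∫ 5 dy = 5y
F(y) = -(7/6)y^6 - (3/5)y^5 - (7/4)y^4 - (8/3)y^3 - 2y^2 + 5y + C


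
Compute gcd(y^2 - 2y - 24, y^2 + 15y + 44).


Factor each:
  y^2 - 2y - 24 = (y + 4)(y - 6)
  y^2 + 15y + 44 = (y + 4)(y + 11)
Common monic factor: y + 4


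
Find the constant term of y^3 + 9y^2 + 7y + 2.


Read off the constant term: 2


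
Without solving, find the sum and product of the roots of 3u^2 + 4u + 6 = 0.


For au^2+bu+c=0: sum = -b/a, product = c/a.
a=3, b=4, c=6
Sum = -(4)/3 = -4/3
Product = (6)/3 = 2


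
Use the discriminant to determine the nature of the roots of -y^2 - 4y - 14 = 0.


D = b^2 - 4ac = (-4)^2 - 4(-1)(-14) = 16 - 56 = -40
Since D < 0: two complex conjugate roots (no real roots)


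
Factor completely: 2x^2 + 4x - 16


Roots satisfy r1 + r2 = -b/a = -2 and r1*r2 = c/a = -8.
So r1 = 2, r2 = -4.
2x^2 + 4x - 16 = 2(x - r1)(x - r2) = 2(x - 2)(x + 4)


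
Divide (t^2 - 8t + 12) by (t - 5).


(t^2 - 8t + 12) / (t - 5)
Step 1: t * (t - 5) = t^2 - 5t; subtract.
Step 2: -3 * (t - 5) = -3t + 15; subtract.
Quotient: t - 3, Remainder: -3


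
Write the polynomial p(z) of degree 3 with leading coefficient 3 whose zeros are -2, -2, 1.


p(z) = 3(z + 2)(z + 2)(z - 1)
Expand: 3z^3 + 9z^2 - 12


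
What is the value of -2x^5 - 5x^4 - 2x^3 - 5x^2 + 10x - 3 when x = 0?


Using direct substitution:
  -2 * (0)^5 = 0
  -5 * (0)^4 = 0
  -2 * (0)^3 = 0
  -5 * (0)^2 = 0
  10 * (0)^1 = 0
  constant: -3
Sum = 0 + 0 + 0 + 0 + 0 - 3 = -3


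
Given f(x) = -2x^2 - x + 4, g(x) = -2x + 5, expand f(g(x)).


Substitute g(x) into f:
f(g(x)) = -2*(-2x + 5)^2 + (-1)*(-2x + 5) + 4
(-2x + 5)^2 = 4x^2 - 20x + 25
Expand and combine: -8x^2 + 42x - 51


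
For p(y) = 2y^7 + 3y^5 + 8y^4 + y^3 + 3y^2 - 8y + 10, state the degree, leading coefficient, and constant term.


Highest power of y is 7, with coefficient 2. Constant term is 10.
Degree = 7, leading coefficient = 2, constant term = 10


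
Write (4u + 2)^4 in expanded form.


Expand (4u + 2)^4 by repeated multiplication:
  (4u + 2)^2 = 16u^2 + 16u + 4
  (4u + 2)^3 = 64u^3 + 96u^2 + 48u + 8
= 256u^4 + 512u^3 + 384u^2 + 128u + 16


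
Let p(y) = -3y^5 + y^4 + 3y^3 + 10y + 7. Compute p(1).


Using direct substitution:
  -3 * (1)^5 = -3
  1 * (1)^4 = 1
  3 * (1)^3 = 3
  0 * (1)^2 = 0
  10 * (1)^1 = 10
  constant: 7
Sum = -3 + 1 + 3 + 0 + 10 + 7 = 18


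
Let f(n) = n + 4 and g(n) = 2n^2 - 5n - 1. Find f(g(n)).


Substitute g(n) into f:
f(g(n)) = 1*(2n^2 - 5n - 1) + 4
Expand and combine: 2n^2 - 5n + 3


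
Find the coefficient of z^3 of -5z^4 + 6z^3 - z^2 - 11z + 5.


Read off the coefficient of z^3: 6


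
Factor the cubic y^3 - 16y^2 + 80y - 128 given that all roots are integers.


Try integer roots (divisors of -128). y=4: p(4)=0.
Divide out (y - 4): quotient is y^2 - 12y + 32.
Factor the quadratic: (y - 4)(y - 8)
Result: (y - 4)(y - 4)(y - 8)


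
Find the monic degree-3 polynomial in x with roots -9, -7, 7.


p(x) = (x + 9)(x + 7)(x - 7)
Expand: x^3 + 9x^2 - 49x - 441


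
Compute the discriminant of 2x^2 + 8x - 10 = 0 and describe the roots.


D = b^2 - 4ac = (8)^2 - 4(2)(-10) = 64 + 80 = 144
Since D > 0: two distinct rational roots


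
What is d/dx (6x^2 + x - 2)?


Apply the power rule term by term:
  d/dx(6x^2) = 12x
  d/dx(x) = 1
  d/dx(-2) = 0
p'(x) = 12x + 1


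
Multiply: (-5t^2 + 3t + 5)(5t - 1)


Distribute each term of the first polynomial:
  (-5t^2)(5t - 1) = -25t^3 + 5t^2
  (3t)(5t - 1) = 15t^2 - 3t
  (5)(5t - 1) = 25t - 5
Sum: -25t^3 + 20t^2 + 22t - 5


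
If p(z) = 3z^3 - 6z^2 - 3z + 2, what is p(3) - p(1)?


p(3) = 20
p(1) = -4
p(3) - p(1) = 20 + 4 = 24


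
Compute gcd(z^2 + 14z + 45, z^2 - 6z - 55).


Factor each:
  z^2 + 14z + 45 = (z + 5)(z + 9)
  z^2 - 6z - 55 = (z + 5)(z - 11)
Common monic factor: z + 5


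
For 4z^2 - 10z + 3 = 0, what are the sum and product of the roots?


For az^2+bz+c=0: sum = -b/a, product = c/a.
a=4, b=-10, c=3
Sum = -(-10)/4 = 5/2
Product = (3)/4 = 3/4


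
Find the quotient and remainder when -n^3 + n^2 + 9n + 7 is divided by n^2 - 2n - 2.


(-n^3 + n^2 + 9n + 7) / (n^2 - 2n - 2)
Step 1: -n * (n^2 - 2n - 2) = -n^3 + 2n^2 + 2n; subtract.
Step 2: -1 * (n^2 - 2n - 2) = -n^2 + 2n + 2; subtract.
Quotient: -n - 1, Remainder: 5n + 5


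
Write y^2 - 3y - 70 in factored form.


Roots satisfy r1 + r2 = -b/a = 3 and r1*r2 = c/a = -70.
So r1 = -7, r2 = 10.
y^2 - 3y - 70 = (y - r1)(y - r2) = (y + 7)(y - 10)


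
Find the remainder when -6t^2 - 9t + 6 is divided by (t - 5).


By the Remainder Theorem, the remainder equals p(5):
  -6*(5)^2 = -150
  -9*(5)^1 = -45
  constant: 6
Sum: -150 - 45 + 6 = -189


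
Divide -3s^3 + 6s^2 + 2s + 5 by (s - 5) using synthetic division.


Synthetic division with c = 5. Coefficients: -3, 6, 2, 5
Bring down -3.
  -3 * 5 = -15; -15 + 6 = -9
  -9 * 5 = -45; -45 + 2 = -43
  -43 * 5 = -215; -215 + 5 = -210
Quotient: -3s^2 - 9s - 43, Remainder: -210


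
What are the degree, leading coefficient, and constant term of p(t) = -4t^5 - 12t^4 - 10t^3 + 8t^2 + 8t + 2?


Highest power of t is 5, with coefficient -4. Constant term is 2.
Degree = 5, leading coefficient = -4, constant term = 2


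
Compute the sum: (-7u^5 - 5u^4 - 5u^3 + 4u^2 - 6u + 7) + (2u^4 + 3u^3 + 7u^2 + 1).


Align terms by degree and add:
  -7u^5 - 5u^4 - 5u^3 + 4u^2 - 6u + 7
+ 2u^4 + 3u^3 + 7u^2 + 1
= -7u^5 - 3u^4 - 2u^3 + 11u^2 - 6u + 8


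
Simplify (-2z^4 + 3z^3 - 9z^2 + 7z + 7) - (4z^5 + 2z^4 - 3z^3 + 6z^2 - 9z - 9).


Distribute the minus sign:
  (-2z^4 + 3z^3 - 9z^2 + 7z + 7)
- (4z^5 + 2z^4 - 3z^3 + 6z^2 - 9z - 9)
Negate second polynomial: -4z^5 - 2z^4 + 3z^3 - 6z^2 + 9z + 9
Add: -4z^5 - 4z^4 + 6z^3 - 15z^2 + 16z + 16


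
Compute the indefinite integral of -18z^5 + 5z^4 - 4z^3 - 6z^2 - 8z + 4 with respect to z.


Reverse power rule on each term:
  ∫ -18z^5 dz = -3z^6
  ∫ 5z^4 dz = z^5
  ∫ -4z^3 dz = -z^4
  ∫ -6z^2 dz = -2z^3
  ∫ -8z dz = -4z^2
  ∫ 4 dz = 4z
F(z) = -3z^6 + z^5 - z^4 - 2z^3 - 4z^2 + 4z + C


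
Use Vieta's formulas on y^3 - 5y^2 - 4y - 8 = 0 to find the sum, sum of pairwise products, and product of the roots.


Monic cubic y^3+by^2+cy+d=0: sum=-b, pairwise sum=c, product=-d.
b=-5, c=-4, d=-8
r1+r2+r3 = 5
r1r2+r1r3+r2r3 = -4
r1r2r3 = 8


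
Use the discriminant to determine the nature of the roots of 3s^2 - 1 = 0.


D = b^2 - 4ac = (0)^2 - 4(3)(-1) = 0 + 12 = 12
Since D > 0: two distinct irrational roots


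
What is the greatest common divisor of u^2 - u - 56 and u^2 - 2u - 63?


Factor each:
  u^2 - u - 56 = (u + 7)(u - 8)
  u^2 - 2u - 63 = (u + 7)(u - 9)
Common monic factor: u + 7


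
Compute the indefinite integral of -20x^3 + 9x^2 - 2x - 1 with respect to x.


Reverse power rule on each term:
  ∫ -20x^3 dx = -5x^4
  ∫ 9x^2 dx = 3x^3
  ∫ -2x dx = -x^2
  ∫ -1 dx = -x
F(x) = -5x^4 + 3x^3 - x^2 - x + C


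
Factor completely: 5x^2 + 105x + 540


Roots satisfy r1 + r2 = -b/a = -21 and r1*r2 = c/a = 108.
So r1 = -9, r2 = -12.
5x^2 + 105x + 540 = 5(x - r1)(x - r2) = 5(x + 9)(x + 12)


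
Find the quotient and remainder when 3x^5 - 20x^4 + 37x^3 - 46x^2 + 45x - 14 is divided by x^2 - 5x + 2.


(3x^5 - 20x^4 + 37x^3 - 46x^2 + 45x - 14) / (x^2 - 5x + 2)
Step 1: 3x^3 * (x^2 - 5x + 2) = 3x^5 - 15x^4 + 6x^3; subtract.
Step 2: -5x^2 * (x^2 - 5x + 2) = -5x^4 + 25x^3 - 10x^2; subtract.
Step 3: 6x * (x^2 - 5x + 2) = 6x^3 - 30x^2 + 12x; subtract.
Step 4: -6 * (x^2 - 5x + 2) = -6x^2 + 30x - 12; subtract.
Quotient: 3x^3 - 5x^2 + 6x - 6, Remainder: 3x - 2


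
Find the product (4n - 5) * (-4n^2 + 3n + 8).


Distribute each term of the first polynomial:
  (4n)(-4n^2 + 3n + 8) = -16n^3 + 12n^2 + 32n
  (-5)(-4n^2 + 3n + 8) = 20n^2 - 15n - 40
Sum: -16n^3 + 32n^2 + 17n - 40


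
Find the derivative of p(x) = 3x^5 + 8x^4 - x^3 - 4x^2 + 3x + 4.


Apply the power rule term by term:
  d/dx(3x^5) = 15x^4
  d/dx(8x^4) = 32x^3
  d/dx(-x^3) = -3x^2
  d/dx(-4x^2) = -8x
  d/dx(3x) = 3
  d/dx(4) = 0
p'(x) = 15x^4 + 32x^3 - 3x^2 - 8x + 3


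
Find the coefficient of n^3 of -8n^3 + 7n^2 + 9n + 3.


Read off the coefficient of n^3: -8


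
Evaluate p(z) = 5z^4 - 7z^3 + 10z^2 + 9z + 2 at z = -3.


Using direct substitution:
  5 * (-3)^4 = 405
  -7 * (-3)^3 = 189
  10 * (-3)^2 = 90
  9 * (-3)^1 = -27
  constant: 2
Sum = 405 + 189 + 90 - 27 + 2 = 659


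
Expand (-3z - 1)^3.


Expand (-3z - 1)^3 by repeated multiplication:
  (-3z - 1)^2 = 9z^2 + 6z + 1
= -27z^3 - 27z^2 - 9z - 1


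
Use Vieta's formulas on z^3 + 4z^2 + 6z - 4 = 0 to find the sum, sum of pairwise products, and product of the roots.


Monic cubic z^3+bz^2+cz+d=0: sum=-b, pairwise sum=c, product=-d.
b=4, c=6, d=-4
r1+r2+r3 = -4
r1r2+r1r3+r2r3 = 6
r1r2r3 = 4


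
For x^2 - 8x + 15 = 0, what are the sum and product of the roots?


For ax^2+bx+c=0: sum = -b/a, product = c/a.
a=1, b=-8, c=15
Sum = -(-8)/1 = 8
Product = (15)/1 = 15


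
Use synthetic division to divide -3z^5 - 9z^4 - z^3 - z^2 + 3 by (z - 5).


Synthetic division with c = 5. Coefficients: -3, -9, -1, -1, 0, 3
Bring down -3.
  -3 * 5 = -15; -15 - 9 = -24
  -24 * 5 = -120; -120 - 1 = -121
  -121 * 5 = -605; -605 - 1 = -606
  -606 * 5 = -3030; -3030 + 0 = -3030
  -3030 * 5 = -15150; -15150 + 3 = -15147
Quotient: -3z^4 - 24z^3 - 121z^2 - 606z - 3030, Remainder: -15147


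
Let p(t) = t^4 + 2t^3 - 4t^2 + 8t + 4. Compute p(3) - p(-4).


p(3) = 127
p(-4) = 36
p(3) - p(-4) = 127 - 36 = 91


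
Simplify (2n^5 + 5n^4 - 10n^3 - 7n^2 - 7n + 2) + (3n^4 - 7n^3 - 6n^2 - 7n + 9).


Align terms by degree and add:
  2n^5 + 5n^4 - 10n^3 - 7n^2 - 7n + 2
+ 3n^4 - 7n^3 - 6n^2 - 7n + 9
= 2n^5 + 8n^4 - 17n^3 - 13n^2 - 14n + 11


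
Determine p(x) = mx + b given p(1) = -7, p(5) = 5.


p(x) = mx + b. Using p(1)=-7, p(5)=5:
m = (-7 - 5)/(1 - 5) = -12/-4 = 3
b = -7 - m*(1) = -7 - 3 = -10
p(x) = 3x - 10


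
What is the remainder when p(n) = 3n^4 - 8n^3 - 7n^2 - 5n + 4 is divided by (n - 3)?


By the Remainder Theorem, the remainder equals p(3):
  3*(3)^4 = 243
  -8*(3)^3 = -216
  -7*(3)^2 = -63
  -5*(3)^1 = -15
  constant: 4
Sum: 243 - 216 - 63 - 15 + 4 = -47


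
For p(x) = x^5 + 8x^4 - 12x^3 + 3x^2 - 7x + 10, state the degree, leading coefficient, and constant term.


Highest power of x is 5, with coefficient 1. Constant term is 10.
Degree = 5, leading coefficient = 1, constant term = 10


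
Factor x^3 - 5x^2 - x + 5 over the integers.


Try integer roots (divisors of 5). x=1: p(1)=0.
Divide out (x - 1): quotient is x^2 - 4x - 5.
Factor the quadratic: (x + 1)(x - 5)
Result: (x - 1)(x + 1)(x - 5)


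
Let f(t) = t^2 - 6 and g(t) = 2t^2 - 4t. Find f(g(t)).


Substitute g(t) into f:
f(g(t)) = 1*(2t^2 - 4t)^2 + (-6)
(2t^2 - 4t)^2 = 4t^4 - 16t^3 + 16t^2
Expand and combine: 4t^4 - 16t^3 + 16t^2 - 6


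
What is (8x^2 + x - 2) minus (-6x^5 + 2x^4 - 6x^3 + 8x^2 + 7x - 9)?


Distribute the minus sign:
  (8x^2 + x - 2)
- (-6x^5 + 2x^4 - 6x^3 + 8x^2 + 7x - 9)
Negate second polynomial: 6x^5 - 2x^4 + 6x^3 - 8x^2 - 7x + 9
Add: 6x^5 - 2x^4 + 6x^3 - 6x + 7


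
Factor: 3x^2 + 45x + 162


Roots satisfy r1 + r2 = -b/a = -15 and r1*r2 = c/a = 54.
So r1 = -6, r2 = -9.
3x^2 + 45x + 162 = 3(x - r1)(x - r2) = 3(x + 6)(x + 9)


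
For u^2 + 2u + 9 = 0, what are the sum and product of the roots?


For au^2+bu+c=0: sum = -b/a, product = c/a.
a=1, b=2, c=9
Sum = -(2)/1 = -2
Product = (9)/1 = 9


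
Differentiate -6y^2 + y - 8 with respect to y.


Apply the power rule term by term:
  d/dy(-6y^2) = -12y
  d/dy(y) = 1
  d/dy(-8) = 0
p'(y) = -12y + 1


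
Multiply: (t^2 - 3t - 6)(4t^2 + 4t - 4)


Distribute each term of the first polynomial:
  (t^2)(4t^2 + 4t - 4) = 4t^4 + 4t^3 - 4t^2
  (-3t)(4t^2 + 4t - 4) = -12t^3 - 12t^2 + 12t
  (-6)(4t^2 + 4t - 4) = -24t^2 - 24t + 24
Sum: 4t^4 - 8t^3 - 40t^2 - 12t + 24


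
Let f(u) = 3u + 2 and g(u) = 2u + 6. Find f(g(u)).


Substitute g(u) into f:
f(g(u)) = 3*(2u + 6) + 2
Expand and combine: 6u + 20


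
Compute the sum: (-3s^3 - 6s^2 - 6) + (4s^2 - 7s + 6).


Align terms by degree and add:
  -3s^3 - 6s^2 - 6
+ 4s^2 - 7s + 6
= -3s^3 - 2s^2 - 7s


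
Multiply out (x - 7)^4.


Expand (x - 7)^4 by repeated multiplication:
  (x - 7)^2 = x^2 - 14x + 49
  (x - 7)^3 = x^3 - 21x^2 + 147x - 343
= x^4 - 28x^3 + 294x^2 - 1372x + 2401


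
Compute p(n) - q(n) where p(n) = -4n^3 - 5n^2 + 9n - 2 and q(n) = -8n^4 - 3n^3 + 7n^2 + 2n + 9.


Distribute the minus sign:
  (-4n^3 - 5n^2 + 9n - 2)
- (-8n^4 - 3n^3 + 7n^2 + 2n + 9)
Negate second polynomial: 8n^4 + 3n^3 - 7n^2 - 2n - 9
Add: 8n^4 - n^3 - 12n^2 + 7n - 11


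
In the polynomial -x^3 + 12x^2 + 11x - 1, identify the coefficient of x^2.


Read off the coefficient of x^2: 12


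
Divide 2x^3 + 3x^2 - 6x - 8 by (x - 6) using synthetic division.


Synthetic division with c = 6. Coefficients: 2, 3, -6, -8
Bring down 2.
  2 * 6 = 12; 12 + 3 = 15
  15 * 6 = 90; 90 - 6 = 84
  84 * 6 = 504; 504 - 8 = 496
Quotient: 2x^2 + 15x + 84, Remainder: 496


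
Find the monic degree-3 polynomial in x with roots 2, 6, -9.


p(x) = (x - 2)(x - 6)(x + 9)
Expand: x^3 + x^2 - 60x + 108


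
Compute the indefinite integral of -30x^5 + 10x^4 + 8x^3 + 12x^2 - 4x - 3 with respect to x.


Reverse power rule on each term:
  ∫ -30x^5 dx = -5x^6
  ∫ 10x^4 dx = 2x^5
  ∫ 8x^3 dx = 2x^4
  ∫ 12x^2 dx = 4x^3
  ∫ -4x dx = -2x^2
  ∫ -3 dx = -3x
F(x) = -5x^6 + 2x^5 + 2x^4 + 4x^3 - 2x^2 - 3x + C


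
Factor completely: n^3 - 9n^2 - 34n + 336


Try integer roots (divisors of 336). n=8: p(8)=0.
Divide out (n - 8): quotient is n^2 - n - 42.
Factor the quadratic: (n + 6)(n - 7)
Result: (n - 8)(n + 6)(n - 7)


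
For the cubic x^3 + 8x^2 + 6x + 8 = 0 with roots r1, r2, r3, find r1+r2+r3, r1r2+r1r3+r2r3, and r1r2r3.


Monic cubic x^3+bx^2+cx+d=0: sum=-b, pairwise sum=c, product=-d.
b=8, c=6, d=8
r1+r2+r3 = -8
r1r2+r1r3+r2r3 = 6
r1r2r3 = -8


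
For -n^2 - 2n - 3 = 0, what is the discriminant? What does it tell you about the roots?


D = b^2 - 4ac = (-2)^2 - 4(-1)(-3) = 4 - 12 = -8
Since D < 0: two complex conjugate roots (no real roots)


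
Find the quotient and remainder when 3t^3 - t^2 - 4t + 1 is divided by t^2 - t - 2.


(3t^3 - t^2 - 4t + 1) / (t^2 - t - 2)
Step 1: 3t * (t^2 - t - 2) = 3t^3 - 3t^2 - 6t; subtract.
Step 2: 2 * (t^2 - t - 2) = 2t^2 - 2t - 4; subtract.
Quotient: 3t + 2, Remainder: 4t + 5


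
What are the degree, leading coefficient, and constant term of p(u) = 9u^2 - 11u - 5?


Highest power of u is 2, with coefficient 9. Constant term is -5.
Degree = 2, leading coefficient = 9, constant term = -5


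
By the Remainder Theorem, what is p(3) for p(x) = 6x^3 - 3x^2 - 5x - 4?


By the Remainder Theorem, the remainder equals p(3):
  6*(3)^3 = 162
  -3*(3)^2 = -27
  -5*(3)^1 = -15
  constant: -4
Sum: 162 - 27 - 15 - 4 = 116


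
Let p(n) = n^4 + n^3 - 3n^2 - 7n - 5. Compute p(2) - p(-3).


p(2) = -7
p(-3) = 43
p(2) - p(-3) = -7 - 43 = -50


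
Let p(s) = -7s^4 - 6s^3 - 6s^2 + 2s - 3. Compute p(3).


Using direct substitution:
  -7 * (3)^4 = -567
  -6 * (3)^3 = -162
  -6 * (3)^2 = -54
  2 * (3)^1 = 6
  constant: -3
Sum = -567 - 162 - 54 + 6 - 3 = -780


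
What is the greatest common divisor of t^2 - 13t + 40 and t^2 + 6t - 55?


Factor each:
  t^2 - 13t + 40 = (t - 5)(t - 8)
  t^2 + 6t - 55 = (t - 5)(t + 11)
Common monic factor: t - 5


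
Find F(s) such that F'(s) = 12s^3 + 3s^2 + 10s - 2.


Reverse power rule on each term:
  ∫ 12s^3 ds = 3s^4
  ∫ 3s^2 ds = s^3
  ∫ 10s ds = 5s^2
  ∫ -2 ds = -2s
F(s) = 3s^4 + s^3 + 5s^2 - 2s + C


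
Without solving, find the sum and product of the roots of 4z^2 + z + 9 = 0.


For az^2+bz+c=0: sum = -b/a, product = c/a.
a=4, b=1, c=9
Sum = -(1)/4 = -1/4
Product = (9)/4 = 9/4


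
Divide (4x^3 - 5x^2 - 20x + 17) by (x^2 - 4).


(4x^3 - 5x^2 - 20x + 17) / (x^2 - 4)
Step 1: 4x * (x^2 - 4) = 4x^3 - 16x; subtract.
Step 2: -5 * (x^2 - 4) = -5x^2 + 20; subtract.
Quotient: 4x - 5, Remainder: -4x - 3


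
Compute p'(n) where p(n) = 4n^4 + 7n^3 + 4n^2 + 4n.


Apply the power rule term by term:
  d/dn(4n^4) = 16n^3
  d/dn(7n^3) = 21n^2
  d/dn(4n^2) = 8n
  d/dn(4n) = 4
p'(n) = 16n^3 + 21n^2 + 8n + 4


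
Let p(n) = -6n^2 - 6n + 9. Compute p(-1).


Using direct substitution:
  -6 * (-1)^2 = -6
  -6 * (-1)^1 = 6
  constant: 9
Sum = -6 + 6 + 9 = 9


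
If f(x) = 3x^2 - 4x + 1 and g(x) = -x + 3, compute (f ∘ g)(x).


Substitute g(x) into f:
f(g(x)) = 3*(-x + 3)^2 + (-4)*(-x + 3) + 1
(-x + 3)^2 = x^2 - 6x + 9
Expand and combine: 3x^2 - 14x + 16


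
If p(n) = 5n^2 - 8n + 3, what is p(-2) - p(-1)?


p(-2) = 39
p(-1) = 16
p(-2) - p(-1) = 39 - 16 = 23


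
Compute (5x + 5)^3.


Expand (5x + 5)^3 by repeated multiplication:
  (5x + 5)^2 = 25x^2 + 50x + 25
= 125x^3 + 375x^2 + 375x + 125


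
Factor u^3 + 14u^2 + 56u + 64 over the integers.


Try integer roots (divisors of 64). u=-4: p(-4)=0.
Divide out (u + 4): quotient is u^2 + 10u + 16.
Factor the quadratic: (u + 2)(u + 8)
Result: (u + 4)(u + 2)(u + 8)


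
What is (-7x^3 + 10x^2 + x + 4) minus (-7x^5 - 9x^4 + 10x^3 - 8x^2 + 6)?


Distribute the minus sign:
  (-7x^3 + 10x^2 + x + 4)
- (-7x^5 - 9x^4 + 10x^3 - 8x^2 + 6)
Negate second polynomial: 7x^5 + 9x^4 - 10x^3 + 8x^2 - 6
Add: 7x^5 + 9x^4 - 17x^3 + 18x^2 + x - 2


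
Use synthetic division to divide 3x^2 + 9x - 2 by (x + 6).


Synthetic division with c = -6. Coefficients: 3, 9, -2
Bring down 3.
  3 * -6 = -18; -18 + 9 = -9
  -9 * -6 = 54; 54 - 2 = 52
Quotient: 3x - 9, Remainder: 52


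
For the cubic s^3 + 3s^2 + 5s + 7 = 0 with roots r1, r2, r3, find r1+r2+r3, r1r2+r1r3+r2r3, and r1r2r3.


Monic cubic s^3+bs^2+cs+d=0: sum=-b, pairwise sum=c, product=-d.
b=3, c=5, d=7
r1+r2+r3 = -3
r1r2+r1r3+r2r3 = 5
r1r2r3 = -7


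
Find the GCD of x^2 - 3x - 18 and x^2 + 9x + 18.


Factor each:
  x^2 - 3x - 18 = (x + 3)(x - 6)
  x^2 + 9x + 18 = (x + 3)(x + 6)
Common monic factor: x + 3


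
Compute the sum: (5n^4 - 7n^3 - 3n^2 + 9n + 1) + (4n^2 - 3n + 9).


Align terms by degree and add:
  5n^4 - 7n^3 - 3n^2 + 9n + 1
+ 4n^2 - 3n + 9
= 5n^4 - 7n^3 + n^2 + 6n + 10


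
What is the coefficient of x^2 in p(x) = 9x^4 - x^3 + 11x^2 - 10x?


Read off the coefficient of x^2: 11


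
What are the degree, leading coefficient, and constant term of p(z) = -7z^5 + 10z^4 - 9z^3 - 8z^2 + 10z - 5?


Highest power of z is 5, with coefficient -7. Constant term is -5.
Degree = 5, leading coefficient = -7, constant term = -5


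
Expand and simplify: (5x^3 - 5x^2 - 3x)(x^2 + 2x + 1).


Distribute each term of the first polynomial:
  (5x^3)(x^2 + 2x + 1) = 5x^5 + 10x^4 + 5x^3
  (-5x^2)(x^2 + 2x + 1) = -5x^4 - 10x^3 - 5x^2
  (-3x)(x^2 + 2x + 1) = -3x^3 - 6x^2 - 3x
Sum: 5x^5 + 5x^4 - 8x^3 - 11x^2 - 3x


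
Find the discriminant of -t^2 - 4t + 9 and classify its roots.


D = b^2 - 4ac = (-4)^2 - 4(-1)(9) = 16 + 36 = 52
Since D > 0: two distinct irrational roots


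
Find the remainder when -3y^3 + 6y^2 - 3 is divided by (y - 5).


By the Remainder Theorem, the remainder equals p(5):
  -3*(5)^3 = -375
  6*(5)^2 = 150
  0*(5)^1 = 0
  constant: -3
Sum: -375 + 150 + 0 - 3 = -228


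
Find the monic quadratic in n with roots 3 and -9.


p(n) = (n - 3)(n + 9)
Expand: n^2 + 6n - 27


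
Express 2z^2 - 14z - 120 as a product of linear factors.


Roots satisfy r1 + r2 = -b/a = 7 and r1*r2 = c/a = -60.
So r1 = -5, r2 = 12.
2z^2 - 14z - 120 = 2(z - r1)(z - r2) = 2(z + 5)(z - 12)


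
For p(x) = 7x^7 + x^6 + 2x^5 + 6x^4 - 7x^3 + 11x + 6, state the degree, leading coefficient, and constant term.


Highest power of x is 7, with coefficient 7. Constant term is 6.
Degree = 7, leading coefficient = 7, constant term = 6


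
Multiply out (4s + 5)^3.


Expand (4s + 5)^3 by repeated multiplication:
  (4s + 5)^2 = 16s^2 + 40s + 25
= 64s^3 + 240s^2 + 300s + 125


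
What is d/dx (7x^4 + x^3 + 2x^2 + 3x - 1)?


Apply the power rule term by term:
  d/dx(7x^4) = 28x^3
  d/dx(x^3) = 3x^2
  d/dx(2x^2) = 4x
  d/dx(3x) = 3
  d/dx(-1) = 0
p'(x) = 28x^3 + 3x^2 + 4x + 3


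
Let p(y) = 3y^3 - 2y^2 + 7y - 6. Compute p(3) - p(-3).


p(3) = 78
p(-3) = -126
p(3) - p(-3) = 78 + 126 = 204


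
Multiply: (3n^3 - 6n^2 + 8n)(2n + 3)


Distribute each term of the first polynomial:
  (3n^3)(2n + 3) = 6n^4 + 9n^3
  (-6n^2)(2n + 3) = -12n^3 - 18n^2
  (8n)(2n + 3) = 16n^2 + 24n
Sum: 6n^4 - 3n^3 - 2n^2 + 24n


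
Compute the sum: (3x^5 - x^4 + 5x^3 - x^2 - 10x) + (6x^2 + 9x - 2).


Align terms by degree and add:
  3x^5 - x^4 + 5x^3 - x^2 - 10x
+ 6x^2 + 9x - 2
= 3x^5 - x^4 + 5x^3 + 5x^2 - x - 2


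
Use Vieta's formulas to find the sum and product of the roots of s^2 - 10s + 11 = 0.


For as^2+bs+c=0: sum = -b/a, product = c/a.
a=1, b=-10, c=11
Sum = -(-10)/1 = 10
Product = (11)/1 = 11


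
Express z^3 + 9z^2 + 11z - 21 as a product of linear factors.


Try integer roots (divisors of -21). z=-7: p(-7)=0.
Divide out (z + 7): quotient is z^2 + 2z - 3.
Factor the quadratic: (z - 1)(z + 3)
Result: (z + 7)(z - 1)(z + 3)


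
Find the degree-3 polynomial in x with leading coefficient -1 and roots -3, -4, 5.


p(x) = -(x + 3)(x + 4)(x - 5)
Expand: -x^3 - 2x^2 + 23x + 60


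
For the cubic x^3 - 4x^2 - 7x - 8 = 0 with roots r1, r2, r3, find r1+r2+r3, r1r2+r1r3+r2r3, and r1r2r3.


Monic cubic x^3+bx^2+cx+d=0: sum=-b, pairwise sum=c, product=-d.
b=-4, c=-7, d=-8
r1+r2+r3 = 4
r1r2+r1r3+r2r3 = -7
r1r2r3 = 8


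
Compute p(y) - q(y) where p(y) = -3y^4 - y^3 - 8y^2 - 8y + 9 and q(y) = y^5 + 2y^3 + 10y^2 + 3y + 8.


Distribute the minus sign:
  (-3y^4 - y^3 - 8y^2 - 8y + 9)
- (y^5 + 2y^3 + 10y^2 + 3y + 8)
Negate second polynomial: -y^5 - 2y^3 - 10y^2 - 3y - 8
Add: -y^5 - 3y^4 - 3y^3 - 18y^2 - 11y + 1


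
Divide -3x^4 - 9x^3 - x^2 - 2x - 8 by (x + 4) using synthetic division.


Synthetic division with c = -4. Coefficients: -3, -9, -1, -2, -8
Bring down -3.
  -3 * -4 = 12; 12 - 9 = 3
  3 * -4 = -12; -12 - 1 = -13
  -13 * -4 = 52; 52 - 2 = 50
  50 * -4 = -200; -200 - 8 = -208
Quotient: -3x^3 + 3x^2 - 13x + 50, Remainder: -208


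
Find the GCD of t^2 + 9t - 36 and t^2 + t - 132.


Factor each:
  t^2 + 9t - 36 = (t + 12)(t - 3)
  t^2 + t - 132 = (t + 12)(t - 11)
Common monic factor: t + 12


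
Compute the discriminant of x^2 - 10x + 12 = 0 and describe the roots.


D = b^2 - 4ac = (-10)^2 - 4(1)(12) = 100 - 48 = 52
Since D > 0: two distinct irrational roots


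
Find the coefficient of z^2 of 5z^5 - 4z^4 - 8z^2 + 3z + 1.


Read off the coefficient of z^2: -8


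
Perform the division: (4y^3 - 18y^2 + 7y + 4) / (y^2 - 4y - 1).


(4y^3 - 18y^2 + 7y + 4) / (y^2 - 4y - 1)
Step 1: 4y * (y^2 - 4y - 1) = 4y^3 - 16y^2 - 4y; subtract.
Step 2: -2 * (y^2 - 4y - 1) = -2y^2 + 8y + 2; subtract.
Quotient: 4y - 2, Remainder: 3y + 2


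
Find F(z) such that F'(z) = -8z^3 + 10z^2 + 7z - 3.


Reverse power rule on each term:
  ∫ -8z^3 dz = -2z^4
  ∫ 10z^2 dz = (10/3)z^3
  ∫ 7z dz = (7/2)z^2
  ∫ -3 dz = -3z
F(z) = -2z^4 + (10/3)z^3 + (7/2)z^2 - 3z + C


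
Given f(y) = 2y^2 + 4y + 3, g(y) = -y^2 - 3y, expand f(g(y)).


Substitute g(y) into f:
f(g(y)) = 2*(-y^2 - 3y)^2 + 4*(-y^2 - 3y) + 3
(-y^2 - 3y)^2 = y^4 + 6y^3 + 9y^2
Expand and combine: 2y^4 + 12y^3 + 14y^2 - 12y + 3


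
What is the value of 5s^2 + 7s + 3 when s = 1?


Using direct substitution:
  5 * (1)^2 = 5
  7 * (1)^1 = 7
  constant: 3
Sum = 5 + 7 + 3 = 15


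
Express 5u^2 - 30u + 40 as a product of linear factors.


Roots satisfy r1 + r2 = -b/a = 6 and r1*r2 = c/a = 8.
So r1 = 2, r2 = 4.
5u^2 - 30u + 40 = 5(u - r1)(u - r2) = 5(u - 2)(u - 4)
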